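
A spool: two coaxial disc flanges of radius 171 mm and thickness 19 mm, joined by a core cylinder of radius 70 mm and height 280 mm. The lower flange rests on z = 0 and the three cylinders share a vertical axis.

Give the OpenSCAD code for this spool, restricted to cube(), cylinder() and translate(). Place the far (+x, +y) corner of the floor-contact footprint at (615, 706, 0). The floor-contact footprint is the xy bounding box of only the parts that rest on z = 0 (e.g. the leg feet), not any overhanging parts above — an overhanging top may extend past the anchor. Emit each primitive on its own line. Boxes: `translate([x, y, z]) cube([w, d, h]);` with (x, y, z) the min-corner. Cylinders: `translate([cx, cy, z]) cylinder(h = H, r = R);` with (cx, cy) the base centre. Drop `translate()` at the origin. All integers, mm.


translate([444, 535, 0]) cylinder(h = 19, r = 171);
translate([444, 535, 19]) cylinder(h = 280, r = 70);
translate([444, 535, 299]) cylinder(h = 19, r = 171);


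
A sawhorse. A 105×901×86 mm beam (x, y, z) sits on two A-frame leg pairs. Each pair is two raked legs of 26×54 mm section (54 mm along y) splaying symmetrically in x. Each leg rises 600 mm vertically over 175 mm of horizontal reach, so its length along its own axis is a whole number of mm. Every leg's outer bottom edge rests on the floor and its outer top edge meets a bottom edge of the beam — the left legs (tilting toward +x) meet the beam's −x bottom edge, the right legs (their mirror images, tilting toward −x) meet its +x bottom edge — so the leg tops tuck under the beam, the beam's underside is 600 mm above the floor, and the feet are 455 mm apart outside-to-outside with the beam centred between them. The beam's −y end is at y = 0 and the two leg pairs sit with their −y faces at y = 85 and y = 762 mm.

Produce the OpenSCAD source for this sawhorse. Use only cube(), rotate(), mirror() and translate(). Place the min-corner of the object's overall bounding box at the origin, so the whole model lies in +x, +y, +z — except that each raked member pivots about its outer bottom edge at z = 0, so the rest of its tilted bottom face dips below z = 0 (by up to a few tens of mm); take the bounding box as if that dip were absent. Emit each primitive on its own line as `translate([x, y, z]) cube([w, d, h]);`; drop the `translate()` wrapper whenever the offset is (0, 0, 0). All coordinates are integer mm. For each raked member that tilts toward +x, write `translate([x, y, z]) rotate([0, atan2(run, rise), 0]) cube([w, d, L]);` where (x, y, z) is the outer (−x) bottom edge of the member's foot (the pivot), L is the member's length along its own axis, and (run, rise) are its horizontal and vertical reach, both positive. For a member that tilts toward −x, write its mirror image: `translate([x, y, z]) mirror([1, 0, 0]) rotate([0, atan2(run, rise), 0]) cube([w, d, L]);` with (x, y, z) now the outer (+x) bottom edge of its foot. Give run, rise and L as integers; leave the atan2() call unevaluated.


translate([175, 0, 600]) cube([105, 901, 86]);
translate([0, 85, 0]) rotate([0, atan2(175, 600), 0]) cube([26, 54, 625]);
translate([455, 85, 0]) mirror([1, 0, 0]) rotate([0, atan2(175, 600), 0]) cube([26, 54, 625]);
translate([0, 762, 0]) rotate([0, atan2(175, 600), 0]) cube([26, 54, 625]);
translate([455, 762, 0]) mirror([1, 0, 0]) rotate([0, atan2(175, 600), 0]) cube([26, 54, 625]);


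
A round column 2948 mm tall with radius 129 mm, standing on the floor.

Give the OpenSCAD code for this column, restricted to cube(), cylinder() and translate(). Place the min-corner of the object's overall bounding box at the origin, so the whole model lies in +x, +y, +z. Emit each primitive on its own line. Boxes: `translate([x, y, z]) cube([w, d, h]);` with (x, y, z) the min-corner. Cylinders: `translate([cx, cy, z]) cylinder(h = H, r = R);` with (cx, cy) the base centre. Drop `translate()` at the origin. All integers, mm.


translate([129, 129, 0]) cylinder(h = 2948, r = 129);


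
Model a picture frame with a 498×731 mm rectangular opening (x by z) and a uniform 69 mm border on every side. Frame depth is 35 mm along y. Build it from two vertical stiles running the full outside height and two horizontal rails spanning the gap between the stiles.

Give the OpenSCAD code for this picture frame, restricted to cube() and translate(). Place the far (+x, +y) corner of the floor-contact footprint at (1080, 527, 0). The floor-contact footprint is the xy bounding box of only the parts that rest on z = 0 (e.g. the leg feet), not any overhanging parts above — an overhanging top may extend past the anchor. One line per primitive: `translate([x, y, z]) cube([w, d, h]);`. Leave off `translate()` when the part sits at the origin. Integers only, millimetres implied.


translate([444, 492, 0]) cube([69, 35, 869]);
translate([1011, 492, 0]) cube([69, 35, 869]);
translate([513, 492, 0]) cube([498, 35, 69]);
translate([513, 492, 800]) cube([498, 35, 69]);


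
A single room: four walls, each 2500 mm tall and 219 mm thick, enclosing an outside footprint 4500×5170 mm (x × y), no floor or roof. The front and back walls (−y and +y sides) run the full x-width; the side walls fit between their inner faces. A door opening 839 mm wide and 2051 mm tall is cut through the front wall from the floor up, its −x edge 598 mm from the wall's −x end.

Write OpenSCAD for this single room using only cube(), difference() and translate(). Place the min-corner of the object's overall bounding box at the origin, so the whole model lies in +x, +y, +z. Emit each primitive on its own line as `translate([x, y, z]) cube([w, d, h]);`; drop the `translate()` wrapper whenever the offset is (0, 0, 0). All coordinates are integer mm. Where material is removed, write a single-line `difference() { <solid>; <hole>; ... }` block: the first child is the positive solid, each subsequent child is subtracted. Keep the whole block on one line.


difference() { cube([4500, 219, 2500]); translate([598, 0, 0]) cube([839, 219, 2051]); }
translate([0, 4951, 0]) cube([4500, 219, 2500]);
translate([0, 219, 0]) cube([219, 4732, 2500]);
translate([4281, 219, 0]) cube([219, 4732, 2500]);


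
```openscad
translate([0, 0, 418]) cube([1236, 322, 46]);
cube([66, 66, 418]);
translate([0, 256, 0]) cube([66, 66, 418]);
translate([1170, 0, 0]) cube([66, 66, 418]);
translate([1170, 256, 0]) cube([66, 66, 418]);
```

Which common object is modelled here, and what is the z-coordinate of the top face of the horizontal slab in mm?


A bench. The seat-top height is 464 mm.

A long slab on four corner posts — a bench. The slab sits at z = 418 with thickness 46, so the top is 418 + 46 = 464 mm.


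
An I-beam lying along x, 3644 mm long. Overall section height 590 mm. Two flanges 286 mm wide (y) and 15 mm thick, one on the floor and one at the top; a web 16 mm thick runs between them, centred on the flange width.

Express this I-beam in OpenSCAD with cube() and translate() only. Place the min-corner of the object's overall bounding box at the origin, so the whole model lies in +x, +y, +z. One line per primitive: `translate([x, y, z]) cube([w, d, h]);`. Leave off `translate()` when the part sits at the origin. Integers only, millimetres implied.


cube([3644, 286, 15]);
translate([0, 135, 15]) cube([3644, 16, 560]);
translate([0, 0, 575]) cube([3644, 286, 15]);


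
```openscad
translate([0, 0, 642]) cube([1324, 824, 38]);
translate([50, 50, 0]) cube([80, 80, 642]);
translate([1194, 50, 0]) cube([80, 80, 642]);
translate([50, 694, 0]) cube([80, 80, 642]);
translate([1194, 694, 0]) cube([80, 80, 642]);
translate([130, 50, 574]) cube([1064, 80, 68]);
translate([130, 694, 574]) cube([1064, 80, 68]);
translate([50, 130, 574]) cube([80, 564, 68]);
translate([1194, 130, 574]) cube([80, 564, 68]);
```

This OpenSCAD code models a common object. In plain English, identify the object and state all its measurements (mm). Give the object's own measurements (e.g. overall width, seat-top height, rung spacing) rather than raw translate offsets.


A rectangular dining table. The top is 1324×824×38 mm with its upper surface at z = 680 mm. It stands on four 80×80 mm square legs, each inset 50 mm from the nearest pair of top edges, running from the floor to the underside of the top. Four apron rails, 80 mm thick and 68 mm tall, run between adjacent legs with their top edges flush with the underside of the top and their outer faces flush with the legs' outer faces.


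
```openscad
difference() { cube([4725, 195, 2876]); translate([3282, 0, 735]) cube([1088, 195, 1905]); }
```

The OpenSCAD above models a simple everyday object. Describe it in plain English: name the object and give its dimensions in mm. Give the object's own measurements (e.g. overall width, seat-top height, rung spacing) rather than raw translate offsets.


A wall 4725 mm long (x), 195 mm thick (y), 2876 mm tall, with a rectangular window opening cut through it. The opening is 1088 mm wide and 1905 mm tall; its sill is at z = 735 mm and its near (−x) edge is 3282 mm from the wall's −x end. The opening passes through the full wall thickness.


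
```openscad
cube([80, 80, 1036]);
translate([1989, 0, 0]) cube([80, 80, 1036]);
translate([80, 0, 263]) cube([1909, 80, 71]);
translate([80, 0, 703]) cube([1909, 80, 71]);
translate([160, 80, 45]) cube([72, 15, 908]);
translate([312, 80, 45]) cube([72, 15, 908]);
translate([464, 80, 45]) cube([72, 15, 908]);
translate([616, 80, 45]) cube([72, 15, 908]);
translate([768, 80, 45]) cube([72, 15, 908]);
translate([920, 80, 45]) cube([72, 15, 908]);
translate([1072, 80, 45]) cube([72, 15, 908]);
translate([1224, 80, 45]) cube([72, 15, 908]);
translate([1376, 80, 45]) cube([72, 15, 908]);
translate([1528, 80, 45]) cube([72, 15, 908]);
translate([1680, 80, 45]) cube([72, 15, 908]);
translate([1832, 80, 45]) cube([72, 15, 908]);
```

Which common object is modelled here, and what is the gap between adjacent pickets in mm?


A fence section. The picket gap is 80 mm.

Two posts, two rails, 12 pickets — a fence section. Span 1909 mm holds 12 pickets of 72 mm with 13 equal gaps: ⌊(1909 − 12·72) / 13⌋ = 80 mm.


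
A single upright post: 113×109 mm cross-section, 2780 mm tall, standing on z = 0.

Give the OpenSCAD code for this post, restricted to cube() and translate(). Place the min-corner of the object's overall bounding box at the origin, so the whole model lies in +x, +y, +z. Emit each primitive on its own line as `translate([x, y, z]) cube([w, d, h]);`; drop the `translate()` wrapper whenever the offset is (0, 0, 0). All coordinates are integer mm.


cube([113, 109, 2780]);


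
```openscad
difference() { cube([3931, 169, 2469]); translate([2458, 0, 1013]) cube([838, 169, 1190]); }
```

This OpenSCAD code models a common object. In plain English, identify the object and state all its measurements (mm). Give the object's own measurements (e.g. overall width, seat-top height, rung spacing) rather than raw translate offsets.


A wall 3931 mm long (x), 169 mm thick (y), 2469 mm tall, with a rectangular window opening cut through it. The opening is 838 mm wide and 1190 mm tall; its sill is at z = 1013 mm and its near (−x) edge is 2458 mm from the wall's −x end. The opening passes through the full wall thickness.


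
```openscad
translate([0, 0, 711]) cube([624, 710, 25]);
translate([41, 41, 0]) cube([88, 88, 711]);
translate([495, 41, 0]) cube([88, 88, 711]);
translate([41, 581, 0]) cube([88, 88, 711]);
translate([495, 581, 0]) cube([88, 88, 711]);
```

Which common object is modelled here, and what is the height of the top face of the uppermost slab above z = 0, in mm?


A table. The table height is 736 mm.

A 624×710×25 slab sits at z = 711 on four 88 mm square posts — a table. The top surface is at 711 + 25 = 736 mm.


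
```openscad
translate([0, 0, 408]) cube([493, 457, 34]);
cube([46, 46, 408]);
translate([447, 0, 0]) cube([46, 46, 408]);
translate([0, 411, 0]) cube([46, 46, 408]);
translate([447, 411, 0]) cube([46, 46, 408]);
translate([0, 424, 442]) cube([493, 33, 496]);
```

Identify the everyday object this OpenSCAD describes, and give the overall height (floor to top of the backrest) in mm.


A chair. The overall height is 938 mm.

A slab on four corner posts with a tall panel at the back — a chair. The seat slab sits at z = 408 with thickness 34, and the 496 mm backrest starts at the seat top, so the overall height is 408 + 34 + 496 = 938 mm.


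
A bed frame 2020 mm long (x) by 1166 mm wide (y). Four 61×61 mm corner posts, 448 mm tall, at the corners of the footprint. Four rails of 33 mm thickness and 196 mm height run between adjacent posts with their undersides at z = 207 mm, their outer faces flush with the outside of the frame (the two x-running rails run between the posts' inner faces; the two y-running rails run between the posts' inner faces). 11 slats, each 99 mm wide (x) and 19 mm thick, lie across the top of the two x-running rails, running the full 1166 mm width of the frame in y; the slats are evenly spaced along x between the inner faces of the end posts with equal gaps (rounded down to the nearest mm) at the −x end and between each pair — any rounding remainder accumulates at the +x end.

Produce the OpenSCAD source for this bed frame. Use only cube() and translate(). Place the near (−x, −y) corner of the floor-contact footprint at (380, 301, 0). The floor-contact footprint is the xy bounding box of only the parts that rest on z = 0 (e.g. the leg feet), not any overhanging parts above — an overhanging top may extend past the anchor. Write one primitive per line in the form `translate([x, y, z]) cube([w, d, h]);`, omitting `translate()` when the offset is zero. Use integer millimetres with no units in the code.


// slat z = rail_z + rail_h = 207 + 196 = 403
// slat gap = ⌊(1898 − 11·99) / 12⌋ = 67
translate([380, 301, 0]) cube([61, 61, 448]);
translate([380, 1406, 0]) cube([61, 61, 448]);
translate([2339, 301, 0]) cube([61, 61, 448]);
translate([2339, 1406, 0]) cube([61, 61, 448]);
translate([441, 301, 207]) cube([1898, 33, 196]);
translate([441, 1434, 207]) cube([1898, 33, 196]);
translate([380, 362, 207]) cube([33, 1044, 196]);
translate([2367, 362, 207]) cube([33, 1044, 196]);
translate([508, 301, 403]) cube([99, 1166, 19]);
translate([674, 301, 403]) cube([99, 1166, 19]);
translate([840, 301, 403]) cube([99, 1166, 19]);
translate([1006, 301, 403]) cube([99, 1166, 19]);
translate([1172, 301, 403]) cube([99, 1166, 19]);
translate([1338, 301, 403]) cube([99, 1166, 19]);
translate([1504, 301, 403]) cube([99, 1166, 19]);
translate([1670, 301, 403]) cube([99, 1166, 19]);
translate([1836, 301, 403]) cube([99, 1166, 19]);
translate([2002, 301, 403]) cube([99, 1166, 19]);
translate([2168, 301, 403]) cube([99, 1166, 19]);


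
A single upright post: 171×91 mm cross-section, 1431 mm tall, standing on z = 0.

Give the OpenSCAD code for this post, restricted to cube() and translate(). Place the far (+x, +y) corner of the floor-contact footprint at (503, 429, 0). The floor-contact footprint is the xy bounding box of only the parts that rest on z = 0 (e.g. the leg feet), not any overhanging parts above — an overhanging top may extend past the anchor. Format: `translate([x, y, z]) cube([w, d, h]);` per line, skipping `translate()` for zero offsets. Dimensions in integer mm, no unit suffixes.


translate([332, 338, 0]) cube([171, 91, 1431]);


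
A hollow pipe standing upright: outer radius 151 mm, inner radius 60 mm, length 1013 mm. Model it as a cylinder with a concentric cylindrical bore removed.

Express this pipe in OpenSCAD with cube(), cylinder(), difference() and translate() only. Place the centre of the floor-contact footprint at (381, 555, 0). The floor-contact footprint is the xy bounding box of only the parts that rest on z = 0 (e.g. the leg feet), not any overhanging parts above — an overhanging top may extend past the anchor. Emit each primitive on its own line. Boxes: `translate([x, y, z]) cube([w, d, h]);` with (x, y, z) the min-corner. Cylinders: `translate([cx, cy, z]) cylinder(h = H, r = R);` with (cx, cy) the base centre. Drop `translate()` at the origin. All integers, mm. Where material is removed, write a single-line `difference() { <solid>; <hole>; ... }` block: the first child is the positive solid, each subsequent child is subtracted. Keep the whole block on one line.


difference() { translate([381, 555, 0]) cylinder(h = 1013, r = 151); translate([381, 555, 0]) cylinder(h = 1013, r = 60); }


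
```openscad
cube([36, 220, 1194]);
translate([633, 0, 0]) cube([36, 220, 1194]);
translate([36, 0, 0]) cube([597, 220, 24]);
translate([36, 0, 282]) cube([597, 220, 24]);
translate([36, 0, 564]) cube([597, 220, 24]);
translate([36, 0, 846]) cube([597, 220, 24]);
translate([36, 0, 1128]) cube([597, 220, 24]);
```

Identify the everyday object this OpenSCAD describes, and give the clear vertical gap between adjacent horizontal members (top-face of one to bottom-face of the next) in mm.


A bookshelf. The clear shelf gap is 258 mm.

Two tall side panels with 5 horizontal boards between them — a bookshelf. The first two shelf undersides are at z = 0 and z = 282; with shelf thickness 24, the clear gap is 282 − 0 − 24 = 258 mm.


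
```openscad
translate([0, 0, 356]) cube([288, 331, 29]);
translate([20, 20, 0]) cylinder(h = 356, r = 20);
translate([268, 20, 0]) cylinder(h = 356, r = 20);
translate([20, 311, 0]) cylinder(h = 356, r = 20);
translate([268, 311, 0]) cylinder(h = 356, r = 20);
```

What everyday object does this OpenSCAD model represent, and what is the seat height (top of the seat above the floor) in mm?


A stool. The seat height is 385 mm.

A 288×331×29 slab at z = 356 on four corner cylinders — a stool. The seat top is 356 + 29 = 385 mm.


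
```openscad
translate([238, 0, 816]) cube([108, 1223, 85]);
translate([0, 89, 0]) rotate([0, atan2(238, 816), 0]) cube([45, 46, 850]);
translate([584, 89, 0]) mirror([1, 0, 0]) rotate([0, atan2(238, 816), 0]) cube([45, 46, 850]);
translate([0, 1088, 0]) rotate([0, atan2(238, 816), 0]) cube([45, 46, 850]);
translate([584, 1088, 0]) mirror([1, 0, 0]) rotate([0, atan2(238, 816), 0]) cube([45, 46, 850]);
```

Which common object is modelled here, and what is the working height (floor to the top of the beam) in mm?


A sawhorse. The overall height is 901 mm.

A beam across two mirrored pairs of raked legs — a sawhorse. The beam's underside is at z = 816 (matching the legs' vertical rise in atan2(238, 816)) and the beam is 85 mm tall, so its top is at 816 + 85 = 901 mm. The raked legs top out at the beam's underside, so that is the highest point.


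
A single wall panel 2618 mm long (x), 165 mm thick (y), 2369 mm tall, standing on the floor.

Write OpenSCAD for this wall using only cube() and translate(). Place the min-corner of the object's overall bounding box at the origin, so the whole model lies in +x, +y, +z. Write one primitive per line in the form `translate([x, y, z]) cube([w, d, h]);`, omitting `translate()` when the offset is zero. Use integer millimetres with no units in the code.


cube([2618, 165, 2369]);


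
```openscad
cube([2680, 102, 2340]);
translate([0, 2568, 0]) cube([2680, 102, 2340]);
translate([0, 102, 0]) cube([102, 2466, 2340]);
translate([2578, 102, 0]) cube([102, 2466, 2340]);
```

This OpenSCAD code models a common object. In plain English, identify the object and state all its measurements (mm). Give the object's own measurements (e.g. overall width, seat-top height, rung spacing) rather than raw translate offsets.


The wall frame of a small rectangular building: four walls, each 2340 mm tall and 102 mm thick, enclosing a footprint 2680 mm (x) by 2670 mm (y) outside-to-outside, with no floor or roof. The front and back walls (the −y and +y sides) span the full width; the two side walls fit between them.


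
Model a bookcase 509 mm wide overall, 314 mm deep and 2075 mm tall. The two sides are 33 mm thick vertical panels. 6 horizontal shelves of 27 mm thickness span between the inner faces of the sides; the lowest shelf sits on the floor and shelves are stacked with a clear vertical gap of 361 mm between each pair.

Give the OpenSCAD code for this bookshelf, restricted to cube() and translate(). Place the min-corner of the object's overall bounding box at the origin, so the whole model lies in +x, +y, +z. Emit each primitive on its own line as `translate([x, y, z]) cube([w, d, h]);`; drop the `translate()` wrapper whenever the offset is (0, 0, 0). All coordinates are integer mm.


cube([33, 314, 2075]);
translate([476, 0, 0]) cube([33, 314, 2075]);
translate([33, 0, 0]) cube([443, 314, 27]);
translate([33, 0, 388]) cube([443, 314, 27]);
translate([33, 0, 776]) cube([443, 314, 27]);
translate([33, 0, 1164]) cube([443, 314, 27]);
translate([33, 0, 1552]) cube([443, 314, 27]);
translate([33, 0, 1940]) cube([443, 314, 27]);


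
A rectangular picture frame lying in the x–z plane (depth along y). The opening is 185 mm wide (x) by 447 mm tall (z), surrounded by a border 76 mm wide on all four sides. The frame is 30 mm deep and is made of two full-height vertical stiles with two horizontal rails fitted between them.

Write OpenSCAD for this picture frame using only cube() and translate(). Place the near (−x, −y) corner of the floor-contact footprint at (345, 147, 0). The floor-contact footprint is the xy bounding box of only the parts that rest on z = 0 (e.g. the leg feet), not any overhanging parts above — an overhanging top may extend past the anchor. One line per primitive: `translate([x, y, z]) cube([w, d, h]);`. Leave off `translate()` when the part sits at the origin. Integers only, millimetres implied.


translate([345, 147, 0]) cube([76, 30, 599]);
translate([606, 147, 0]) cube([76, 30, 599]);
translate([421, 147, 0]) cube([185, 30, 76]);
translate([421, 147, 523]) cube([185, 30, 76]);


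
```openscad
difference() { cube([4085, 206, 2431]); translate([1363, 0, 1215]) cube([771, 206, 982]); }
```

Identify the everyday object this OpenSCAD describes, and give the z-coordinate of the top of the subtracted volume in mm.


A wall with a window opening. The window head height is 2197 mm.

A wall with a rectangular opening subtracted — a window. Sill at z = 1215, opening 982 mm tall, so the head is at 1215 + 982 = 2197 mm.


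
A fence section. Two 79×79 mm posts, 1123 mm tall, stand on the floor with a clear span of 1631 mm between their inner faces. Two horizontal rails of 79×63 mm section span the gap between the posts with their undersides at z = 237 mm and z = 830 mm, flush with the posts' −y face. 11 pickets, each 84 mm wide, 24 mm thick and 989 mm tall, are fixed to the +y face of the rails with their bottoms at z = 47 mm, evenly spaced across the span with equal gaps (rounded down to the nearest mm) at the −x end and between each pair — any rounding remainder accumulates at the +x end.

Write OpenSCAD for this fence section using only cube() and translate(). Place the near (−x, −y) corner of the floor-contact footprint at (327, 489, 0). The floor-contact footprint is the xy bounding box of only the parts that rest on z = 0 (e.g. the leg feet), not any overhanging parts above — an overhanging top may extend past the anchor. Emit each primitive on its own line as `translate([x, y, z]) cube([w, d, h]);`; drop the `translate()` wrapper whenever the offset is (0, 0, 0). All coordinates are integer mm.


translate([327, 489, 0]) cube([79, 79, 1123]);
translate([2037, 489, 0]) cube([79, 79, 1123]);
translate([406, 489, 237]) cube([1631, 79, 63]);
translate([406, 489, 830]) cube([1631, 79, 63]);
translate([464, 568, 47]) cube([84, 24, 989]);
translate([606, 568, 47]) cube([84, 24, 989]);
translate([748, 568, 47]) cube([84, 24, 989]);
translate([890, 568, 47]) cube([84, 24, 989]);
translate([1032, 568, 47]) cube([84, 24, 989]);
translate([1174, 568, 47]) cube([84, 24, 989]);
translate([1316, 568, 47]) cube([84, 24, 989]);
translate([1458, 568, 47]) cube([84, 24, 989]);
translate([1600, 568, 47]) cube([84, 24, 989]);
translate([1742, 568, 47]) cube([84, 24, 989]);
translate([1884, 568, 47]) cube([84, 24, 989]);


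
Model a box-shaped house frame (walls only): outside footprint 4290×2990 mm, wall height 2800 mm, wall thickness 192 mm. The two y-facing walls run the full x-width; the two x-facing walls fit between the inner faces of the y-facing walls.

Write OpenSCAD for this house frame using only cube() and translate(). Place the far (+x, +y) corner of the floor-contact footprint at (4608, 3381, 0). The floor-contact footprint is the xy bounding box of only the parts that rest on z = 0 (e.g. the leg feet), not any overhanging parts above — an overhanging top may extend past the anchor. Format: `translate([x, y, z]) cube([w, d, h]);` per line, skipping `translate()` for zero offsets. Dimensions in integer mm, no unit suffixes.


translate([318, 391, 0]) cube([4290, 192, 2800]);
translate([318, 3189, 0]) cube([4290, 192, 2800]);
translate([318, 583, 0]) cube([192, 2606, 2800]);
translate([4416, 583, 0]) cube([192, 2606, 2800]);


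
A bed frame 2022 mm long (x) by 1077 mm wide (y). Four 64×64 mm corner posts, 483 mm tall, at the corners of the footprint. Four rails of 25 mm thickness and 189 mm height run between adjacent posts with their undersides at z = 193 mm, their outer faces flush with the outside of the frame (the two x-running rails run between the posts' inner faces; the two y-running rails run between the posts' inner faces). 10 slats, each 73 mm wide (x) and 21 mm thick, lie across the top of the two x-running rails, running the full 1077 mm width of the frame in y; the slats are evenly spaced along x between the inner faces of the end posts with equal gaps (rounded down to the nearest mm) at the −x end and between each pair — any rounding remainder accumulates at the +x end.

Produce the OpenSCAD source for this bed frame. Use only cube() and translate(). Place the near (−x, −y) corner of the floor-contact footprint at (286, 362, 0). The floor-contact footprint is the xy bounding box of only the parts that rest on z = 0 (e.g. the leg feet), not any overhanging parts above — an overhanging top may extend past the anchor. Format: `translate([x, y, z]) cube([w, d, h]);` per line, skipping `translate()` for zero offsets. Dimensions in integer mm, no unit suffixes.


translate([286, 362, 0]) cube([64, 64, 483]);
translate([286, 1375, 0]) cube([64, 64, 483]);
translate([2244, 362, 0]) cube([64, 64, 483]);
translate([2244, 1375, 0]) cube([64, 64, 483]);
translate([350, 362, 193]) cube([1894, 25, 189]);
translate([350, 1414, 193]) cube([1894, 25, 189]);
translate([286, 426, 193]) cube([25, 949, 189]);
translate([2283, 426, 193]) cube([25, 949, 189]);
translate([455, 362, 382]) cube([73, 1077, 21]);
translate([633, 362, 382]) cube([73, 1077, 21]);
translate([811, 362, 382]) cube([73, 1077, 21]);
translate([989, 362, 382]) cube([73, 1077, 21]);
translate([1167, 362, 382]) cube([73, 1077, 21]);
translate([1345, 362, 382]) cube([73, 1077, 21]);
translate([1523, 362, 382]) cube([73, 1077, 21]);
translate([1701, 362, 382]) cube([73, 1077, 21]);
translate([1879, 362, 382]) cube([73, 1077, 21]);
translate([2057, 362, 382]) cube([73, 1077, 21]);


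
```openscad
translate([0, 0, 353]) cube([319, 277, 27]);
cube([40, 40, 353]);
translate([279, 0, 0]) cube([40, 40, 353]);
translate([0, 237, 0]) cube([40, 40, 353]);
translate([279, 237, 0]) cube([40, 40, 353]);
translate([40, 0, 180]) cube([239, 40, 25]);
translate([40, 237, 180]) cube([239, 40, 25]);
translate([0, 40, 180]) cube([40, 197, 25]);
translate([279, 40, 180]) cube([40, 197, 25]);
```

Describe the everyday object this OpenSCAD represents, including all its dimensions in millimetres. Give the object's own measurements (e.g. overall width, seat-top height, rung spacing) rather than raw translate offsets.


A simple wooden stool: a rectangular seat 319 mm (x) by 277 mm (y), 27 mm thick, top face at z = 380 mm, on four square legs, each 40×40 mm in cross-section. The legs rest on z = 0, each flush with a corner of the seat. Four stretchers, 40 mm wide and 25 mm tall, connect adjacent legs with their undersides at z = 180 mm, each running between the inner faces of the legs it joins and aligned with the legs' outer faces on the other axis.


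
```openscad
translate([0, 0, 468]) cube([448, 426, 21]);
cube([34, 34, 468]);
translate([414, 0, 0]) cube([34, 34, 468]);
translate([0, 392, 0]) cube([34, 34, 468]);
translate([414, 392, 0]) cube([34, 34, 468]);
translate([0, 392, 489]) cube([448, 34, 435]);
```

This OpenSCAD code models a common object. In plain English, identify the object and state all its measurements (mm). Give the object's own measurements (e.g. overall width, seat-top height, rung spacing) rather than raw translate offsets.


A chair. The seat is a 448×426×21 mm slab with its top at z = 489 mm, on four 34×34 mm corner legs (flush with the seat edges, standing on z = 0). A flat backrest 34 mm thick, 435 mm tall, spans the full seat width and rises from the seat top along its +y edge, rear face flush with the rear of the seat.


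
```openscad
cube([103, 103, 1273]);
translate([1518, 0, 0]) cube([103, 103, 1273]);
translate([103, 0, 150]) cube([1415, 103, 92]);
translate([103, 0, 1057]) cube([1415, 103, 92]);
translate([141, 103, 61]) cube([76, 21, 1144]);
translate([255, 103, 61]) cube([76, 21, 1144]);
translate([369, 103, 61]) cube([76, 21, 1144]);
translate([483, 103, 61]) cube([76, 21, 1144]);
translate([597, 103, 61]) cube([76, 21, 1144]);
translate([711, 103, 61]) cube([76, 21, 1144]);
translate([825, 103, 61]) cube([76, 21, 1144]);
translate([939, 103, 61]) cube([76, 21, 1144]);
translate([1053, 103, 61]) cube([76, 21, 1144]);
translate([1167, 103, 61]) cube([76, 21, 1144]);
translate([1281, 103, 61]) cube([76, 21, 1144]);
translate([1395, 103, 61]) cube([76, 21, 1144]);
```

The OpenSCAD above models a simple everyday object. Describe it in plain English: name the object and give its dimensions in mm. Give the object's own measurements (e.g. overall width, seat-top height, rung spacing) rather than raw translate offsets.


A fence section. Two 103×103 mm posts, 1273 mm tall, stand on the floor with a clear span of 1415 mm between their inner faces. Two horizontal rails of 103×92 mm section span the gap between the posts with their undersides at z = 150 mm and z = 1057 mm, flush with the posts' −y face. 12 pickets, each 76 mm wide, 21 mm thick and 1144 mm tall, are fixed to the +y face of the rails with their bottoms at z = 61 mm, spaced across the span with a 38 mm gap after the −x post and between neighbouring pickets, with 47 mm left before the +x post.


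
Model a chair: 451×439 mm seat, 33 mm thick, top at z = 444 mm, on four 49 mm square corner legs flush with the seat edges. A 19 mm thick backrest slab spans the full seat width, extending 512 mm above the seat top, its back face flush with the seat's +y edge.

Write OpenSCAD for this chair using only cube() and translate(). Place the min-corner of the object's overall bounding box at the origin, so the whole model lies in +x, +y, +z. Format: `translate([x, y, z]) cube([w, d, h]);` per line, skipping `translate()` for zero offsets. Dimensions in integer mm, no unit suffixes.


translate([0, 0, 411]) cube([451, 439, 33]);
cube([49, 49, 411]);
translate([402, 0, 0]) cube([49, 49, 411]);
translate([0, 390, 0]) cube([49, 49, 411]);
translate([402, 390, 0]) cube([49, 49, 411]);
translate([0, 420, 444]) cube([451, 19, 512]);


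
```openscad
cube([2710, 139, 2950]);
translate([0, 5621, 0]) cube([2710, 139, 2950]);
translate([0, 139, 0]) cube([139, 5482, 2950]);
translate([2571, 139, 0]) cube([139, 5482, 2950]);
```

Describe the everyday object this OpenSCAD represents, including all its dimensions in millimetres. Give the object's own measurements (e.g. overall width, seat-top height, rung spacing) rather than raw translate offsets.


The wall frame of a small rectangular building: four walls, each 2950 mm tall and 139 mm thick, enclosing a footprint 2710 mm (x) by 5760 mm (y) outside-to-outside, with no floor or roof. The front and back walls (the −y and +y sides) span the full width; the two side walls fit between them.


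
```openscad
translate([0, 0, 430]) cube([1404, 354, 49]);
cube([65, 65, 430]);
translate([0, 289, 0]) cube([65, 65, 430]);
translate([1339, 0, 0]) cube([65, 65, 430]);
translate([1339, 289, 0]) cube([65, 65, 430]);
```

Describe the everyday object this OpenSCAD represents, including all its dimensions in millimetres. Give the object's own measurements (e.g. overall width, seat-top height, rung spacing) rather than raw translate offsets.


A bench: a 1404×354 mm seat slab, 49 mm thick, top at z = 479 mm, on four 65×65 mm square legs flush with the seat corners and standing on z = 0.


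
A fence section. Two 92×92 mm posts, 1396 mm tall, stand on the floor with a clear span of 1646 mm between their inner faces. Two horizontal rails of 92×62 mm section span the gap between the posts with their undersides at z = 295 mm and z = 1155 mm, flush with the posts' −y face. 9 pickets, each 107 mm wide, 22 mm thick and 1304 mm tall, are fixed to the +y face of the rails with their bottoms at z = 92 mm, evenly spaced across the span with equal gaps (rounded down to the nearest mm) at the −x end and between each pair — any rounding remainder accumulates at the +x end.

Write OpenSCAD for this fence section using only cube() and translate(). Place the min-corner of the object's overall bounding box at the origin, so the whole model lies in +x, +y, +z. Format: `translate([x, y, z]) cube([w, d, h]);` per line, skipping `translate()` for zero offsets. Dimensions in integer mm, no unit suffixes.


cube([92, 92, 1396]);
translate([1738, 0, 0]) cube([92, 92, 1396]);
translate([92, 0, 295]) cube([1646, 92, 62]);
translate([92, 0, 1155]) cube([1646, 92, 62]);
translate([160, 92, 92]) cube([107, 22, 1304]);
translate([335, 92, 92]) cube([107, 22, 1304]);
translate([510, 92, 92]) cube([107, 22, 1304]);
translate([685, 92, 92]) cube([107, 22, 1304]);
translate([860, 92, 92]) cube([107, 22, 1304]);
translate([1035, 92, 92]) cube([107, 22, 1304]);
translate([1210, 92, 92]) cube([107, 22, 1304]);
translate([1385, 92, 92]) cube([107, 22, 1304]);
translate([1560, 92, 92]) cube([107, 22, 1304]);


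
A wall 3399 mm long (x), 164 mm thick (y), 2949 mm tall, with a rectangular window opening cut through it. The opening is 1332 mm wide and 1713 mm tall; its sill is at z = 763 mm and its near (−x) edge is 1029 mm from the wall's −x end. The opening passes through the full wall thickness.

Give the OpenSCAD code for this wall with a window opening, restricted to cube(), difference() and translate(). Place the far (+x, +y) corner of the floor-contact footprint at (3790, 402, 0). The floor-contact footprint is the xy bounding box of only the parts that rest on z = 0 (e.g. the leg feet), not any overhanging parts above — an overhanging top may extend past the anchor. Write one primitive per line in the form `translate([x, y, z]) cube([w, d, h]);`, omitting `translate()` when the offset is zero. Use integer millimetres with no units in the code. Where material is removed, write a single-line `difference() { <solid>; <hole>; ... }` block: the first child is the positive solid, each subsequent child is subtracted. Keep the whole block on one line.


difference() { translate([391, 238, 0]) cube([3399, 164, 2949]); translate([1420, 238, 763]) cube([1332, 164, 1713]); }


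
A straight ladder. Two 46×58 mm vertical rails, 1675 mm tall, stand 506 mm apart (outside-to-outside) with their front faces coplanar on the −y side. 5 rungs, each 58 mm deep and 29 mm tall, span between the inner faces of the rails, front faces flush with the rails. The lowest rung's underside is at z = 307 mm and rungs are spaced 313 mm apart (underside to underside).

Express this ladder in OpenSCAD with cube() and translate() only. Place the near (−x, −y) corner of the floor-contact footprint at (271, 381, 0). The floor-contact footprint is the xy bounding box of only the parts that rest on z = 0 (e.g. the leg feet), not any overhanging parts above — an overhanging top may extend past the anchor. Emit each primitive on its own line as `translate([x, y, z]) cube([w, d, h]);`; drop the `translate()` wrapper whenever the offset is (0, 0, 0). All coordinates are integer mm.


// rung span = 506 - 2*46 = 414
// rung[k] z = 307 + k*313
translate([271, 381, 0]) cube([46, 58, 1675]);
translate([731, 381, 0]) cube([46, 58, 1675]);
translate([317, 381, 307]) cube([414, 58, 29]);
translate([317, 381, 620]) cube([414, 58, 29]);
translate([317, 381, 933]) cube([414, 58, 29]);
translate([317, 381, 1246]) cube([414, 58, 29]);
translate([317, 381, 1559]) cube([414, 58, 29]);


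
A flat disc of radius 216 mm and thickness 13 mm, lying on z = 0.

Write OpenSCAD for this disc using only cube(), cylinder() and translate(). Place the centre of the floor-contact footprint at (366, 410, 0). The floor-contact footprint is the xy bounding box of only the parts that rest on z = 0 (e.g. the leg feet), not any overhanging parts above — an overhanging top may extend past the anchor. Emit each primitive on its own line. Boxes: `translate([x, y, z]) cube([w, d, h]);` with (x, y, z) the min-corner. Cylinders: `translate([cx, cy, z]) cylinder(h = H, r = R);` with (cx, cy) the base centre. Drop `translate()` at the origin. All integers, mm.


translate([366, 410, 0]) cylinder(h = 13, r = 216);


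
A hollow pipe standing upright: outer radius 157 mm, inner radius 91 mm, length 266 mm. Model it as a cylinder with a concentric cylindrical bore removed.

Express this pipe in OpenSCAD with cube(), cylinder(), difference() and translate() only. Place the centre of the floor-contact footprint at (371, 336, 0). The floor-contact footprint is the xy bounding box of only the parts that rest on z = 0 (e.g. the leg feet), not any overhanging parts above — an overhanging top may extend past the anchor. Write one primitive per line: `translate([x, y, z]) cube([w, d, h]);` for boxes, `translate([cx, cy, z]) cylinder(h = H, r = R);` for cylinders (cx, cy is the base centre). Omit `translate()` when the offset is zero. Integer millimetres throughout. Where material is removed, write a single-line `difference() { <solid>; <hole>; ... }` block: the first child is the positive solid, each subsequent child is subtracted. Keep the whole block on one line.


difference() { translate([371, 336, 0]) cylinder(h = 266, r = 157); translate([371, 336, 0]) cylinder(h = 266, r = 91); }


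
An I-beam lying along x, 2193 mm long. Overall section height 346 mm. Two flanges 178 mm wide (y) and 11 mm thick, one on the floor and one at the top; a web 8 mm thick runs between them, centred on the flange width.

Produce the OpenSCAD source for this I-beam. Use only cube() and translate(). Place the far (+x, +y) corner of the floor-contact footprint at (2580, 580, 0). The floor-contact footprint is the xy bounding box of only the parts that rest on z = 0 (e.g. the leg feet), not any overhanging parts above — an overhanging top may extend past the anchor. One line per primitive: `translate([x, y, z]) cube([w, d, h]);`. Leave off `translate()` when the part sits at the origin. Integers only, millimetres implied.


translate([387, 402, 0]) cube([2193, 178, 11]);
translate([387, 487, 11]) cube([2193, 8, 324]);
translate([387, 402, 335]) cube([2193, 178, 11]);


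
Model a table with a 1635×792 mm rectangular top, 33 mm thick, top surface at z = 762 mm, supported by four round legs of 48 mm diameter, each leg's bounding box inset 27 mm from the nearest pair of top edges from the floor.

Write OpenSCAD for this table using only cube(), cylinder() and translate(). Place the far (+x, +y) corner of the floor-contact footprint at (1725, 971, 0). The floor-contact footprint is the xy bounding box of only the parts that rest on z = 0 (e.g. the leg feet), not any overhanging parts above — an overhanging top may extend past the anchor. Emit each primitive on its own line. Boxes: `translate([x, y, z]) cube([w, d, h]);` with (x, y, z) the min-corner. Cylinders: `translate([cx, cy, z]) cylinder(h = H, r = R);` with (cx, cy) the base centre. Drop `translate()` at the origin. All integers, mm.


// leg_h = 762 - 33 = 729
translate([117, 206, 729]) cube([1635, 792, 33]);
translate([168, 257, 0]) cylinder(h = 729, r = 24);
translate([1701, 257, 0]) cylinder(h = 729, r = 24);
translate([168, 947, 0]) cylinder(h = 729, r = 24);
translate([1701, 947, 0]) cylinder(h = 729, r = 24);
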